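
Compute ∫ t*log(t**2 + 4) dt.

Let u = t**2 + 4, so du = (2*t) dt.
The integral becomes (1/2)·∫ log(u) du; integrate by parts with u′=log(u), dv′=du.

t**2*log(t**2 + 4)/2 - t**2/2 + 2*log(t**2 + 4) + C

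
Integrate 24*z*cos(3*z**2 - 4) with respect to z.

Let u = 3*z**2 - 4, so du = (6*z) dz.
Rewriting, the integral becomes 4·∫ cos(u) du = 4·sin(u).
Substituting back, u = 3*z**2 - 4.

4*sin(3*z**2 - 4) + C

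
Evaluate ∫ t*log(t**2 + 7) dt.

t**2*log(t**2 + 7)/2 - t**2/2 + 7*log(t**2 + 7)/2 + C

Let u = t**2 + 7, so du = (2*t) dt.
The integral becomes (1/2)·∫ log(u) du; integrate by parts with u′=log(u), dv′=du.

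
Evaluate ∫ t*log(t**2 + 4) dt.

Let u = t**2 + 4, so du = (2*t) dt.
The integral becomes (1/2)·∫ log(u) du; integrate by parts with u′=log(u), dv′=du.

t**2*log(t**2 + 4)/2 - t**2/2 + 2*log(t**2 + 4) + C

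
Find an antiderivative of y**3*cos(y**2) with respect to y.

y**2*sin(y**2)/2 + cos(y**2)/2 + C

Let u = y², du = 2y dy; rewrite as (1/2)∫ u^1·cos(1u) du.
Now integrate by parts 1 time.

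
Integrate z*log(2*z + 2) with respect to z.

z**2*log(2*z + 2)/2 - z**2/4 + z/2 - log(z + 1)/2 + C

Use integration by parts with u = log(2*z + 2), dv = z dz.
Then du = 2/(2*z + 2) dz and v = z**2/2.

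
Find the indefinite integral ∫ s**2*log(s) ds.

s**3*log(s)/3 - s**3/9 + C

Use integration by parts with u = log(s), dv = s**2 ds.
Then du = 1/s ds and v = s**3/3.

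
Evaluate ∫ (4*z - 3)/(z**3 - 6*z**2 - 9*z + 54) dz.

7*log(z - 6)/9 - log(z - 3)/2 - 5*log(z + 3)/18 + C

Factor the denominator: (z - 6)*(z - 3)*(z + 3).
Partial-fraction decomposition: -5/(18*(z + 3)) - 1/(2*(z - 3)) + 7/(9*(z - 6)).
Integrate each term: A/(z−a) contributes A·log|z−a|.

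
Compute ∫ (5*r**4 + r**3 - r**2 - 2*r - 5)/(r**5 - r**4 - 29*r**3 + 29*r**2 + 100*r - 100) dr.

107*log(r - 5)/28 - 25*log(r - 2)/28 - log(r - 1)/36 - 67*log(r + 2)/252 + 149*log(r + 5)/63 + C

Factor the denominator: (r - 5)*(r - 2)*(r - 1)*(r + 2)*(r + 5).
Partial-fraction decomposition: 149/(63*(r + 5)) - 67/(252*(r + 2)) - 1/(36*(r - 1)) - 25/(28*(r - 2)) + 107/(28*(r - 5)).
Integrate each term: A/(r−a) contributes A·log|r−a|.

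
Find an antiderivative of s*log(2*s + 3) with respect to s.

s**2*log(2*s + 3)/2 - s**2/4 + 3*s/4 - 9*log(2*s + 3)/8 + C

Use integration by parts with u = log(2*s + 3), dv = s ds.
Then du = 2/(2*s + 3) ds and v = s**2/2.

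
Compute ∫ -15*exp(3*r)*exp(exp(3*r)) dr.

Let u = exp(3*r), so du = (3*exp(3*r)) dr.
Rewriting, the integral becomes -5·∫ e^u du = -5·e^u.
Substituting back, u = exp(3*r).

-5*exp(exp(3*r)) + C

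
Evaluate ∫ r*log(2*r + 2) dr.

r**2*log(2*r + 2)/2 - r**2/4 + r/2 - log(r + 1)/2 + C

Use integration by parts with u = log(2*r + 2), dv = r dr.
Then du = 2/(2*r + 2) dr and v = r**2/2.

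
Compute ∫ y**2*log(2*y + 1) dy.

y**3*log(2*y + 1)/3 - y**3/9 + y**2/12 - y/12 + log(2*y + 1)/24 + C

Use integration by parts with u = log(2*y + 1), dv = y**2 dy.
Then du = 2/(2*y + 1) dy and v = y**3/3.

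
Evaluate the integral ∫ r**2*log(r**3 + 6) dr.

r**3*log(r**3 + 6)/3 - r**3/3 + 2*log(r**3 + 6) + C

Let u = r**3 + 6, so du = (3*r**2) dr.
The integral becomes (1/3)·∫ log(u) du; integrate by parts with u′=log(u), dv′=du.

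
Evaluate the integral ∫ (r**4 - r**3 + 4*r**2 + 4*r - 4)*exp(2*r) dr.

Use integration by parts with u = r**4 - r**3 + 4*r**2 + 4*r - 4, dv = exp(2*r) dr, so v = exp(2*r)/2.
Apply parts 4 times (tabular method): alternate signs, differentiate u down to 0, integrate dv up.

(4*r**4 - 12*r**3 + 34*r**2 - 18*r - 7)*exp(2*r)/8 + C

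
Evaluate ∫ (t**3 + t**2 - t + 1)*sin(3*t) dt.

Use integration by parts with u = t**3 + t**2 - t + 1, dv = sin(3*t) dt, so v = -cos(3*t)/3.
Apply parts 3 times (tabular method): alternate signs, differentiate u down to 0, integrate dv up.

-t**3*cos(3*t)/3 + t**2*sin(3*t)/3 - t**2*cos(3*t)/3 + 2*t*sin(3*t)/9 + 5*t*cos(3*t)/9 - 5*sin(3*t)/27 - 7*cos(3*t)/27 + C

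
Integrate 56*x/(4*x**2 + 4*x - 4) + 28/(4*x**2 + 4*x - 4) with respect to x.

7*log(4*x**2 + 4*x - 4) + C

Let u = 4*x**2 + 4*x - 4, so du = (8*x + 4) dx.
Rewriting, the integral becomes 7·∫ 1/u du = 7·log(u).
Substituting back, u = 4*x**2 + 4*x - 4.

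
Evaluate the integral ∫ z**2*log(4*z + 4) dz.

z**3*log(4*z + 4)/3 - z**3/9 + z**2/6 - z/3 + log(z + 1)/3 + C

Use integration by parts with u = log(4*z + 4), dv = z**2 dz.
Then du = 4/(4*z + 4) dz and v = z**3/3.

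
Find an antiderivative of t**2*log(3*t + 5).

Use integration by parts with u = log(3*t + 5), dv = t**2 dt.
Then du = 3/(3*t + 5) dt and v = t**3/3.

t**3*log(3*t + 5)/3 - t**3/9 + 5*t**2/18 - 25*t/27 + 125*log(3*t + 5)/81 + C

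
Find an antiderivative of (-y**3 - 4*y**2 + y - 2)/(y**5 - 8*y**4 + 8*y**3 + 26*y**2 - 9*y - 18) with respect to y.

-356*log(y - 6)/735 + 31*log(y - 3)/48 - 3*log(y - 1)/20 - 9*log(y + 1)/784 - 3/(28*y + 28) + C

Factor the denominator: (y - 6)*(y - 3)*(y - 1)*(y + 1)**2.
Partial-fraction decomposition: -9/(784*(y + 1)) + 3/(28*(y + 1)**2) - 3/(20*(y - 1)) + 31/(48*(y - 3)) - 356/(735*(y - 6)).
Integrate each term; A/(y−a) gives A·log|y−a|; A/(y−a)² gives −A/(y−a).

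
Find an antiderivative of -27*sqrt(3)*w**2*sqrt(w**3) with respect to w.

Let u = 3*w**3, so du = (9*w**2) dw.
Rewriting, the integral becomes -3·∫ √u du = -3·(2/3)u^(3/2).
Substituting back, u = 3*w**3.

-6*sqrt(3)*(w**3)**(3/2) + C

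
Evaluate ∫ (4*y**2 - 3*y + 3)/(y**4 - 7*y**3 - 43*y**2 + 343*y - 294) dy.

89*log(y - 7)/42 - 129*log(y - 6)/65 + log(y - 1)/60 - 55*log(y + 7)/364 + C

Factor the denominator: (y - 7)*(y - 6)*(y - 1)*(y + 7).
Partial-fraction decomposition: -55/(364*(y + 7)) + 1/(60*(y - 1)) - 129/(65*(y - 6)) + 89/(42*(y - 7)).
Integrate each term: A/(y−a) contributes A·log|y−a|.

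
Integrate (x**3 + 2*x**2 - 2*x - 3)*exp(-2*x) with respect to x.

Use integration by parts with u = x**3 + 2*x**2 - 2*x - 3, dv = exp(-2*x) dx, so v = -exp(-2*x)/2.
Apply parts 3 times (tabular method): alternate signs, differentiate u down to 0, integrate dv up.

(-4*x**3 - 14*x**2 - 6*x + 9)*exp(-2*x)/8 + C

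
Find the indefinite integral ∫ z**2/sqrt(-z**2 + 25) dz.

-z*sqrt(-z**2 + 25)/2 + 25*asin(z/5)/2 + C

Substitute z = 5·sin(θ), so dz = 5·cos(θ) dθ and the radical becomes sqrt(-z**2 + 25) = 5·cos(θ) by the Pythagorean identity.
Integrate the resulting trig expression in θ, then back-substitute θ = asin(z/5), sin(θ) = z/5, cos(θ) = sqrt(-z**2 + 25)/5 (absorbing any constant into C).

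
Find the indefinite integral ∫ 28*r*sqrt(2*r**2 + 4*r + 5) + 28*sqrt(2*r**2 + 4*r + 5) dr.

14*(2*r**2 + 4*r + 5)**(3/2)/3 + C

Let u = 2*r**2 + 4*r + 5, so du = (4*r + 4) dr.
Rewriting, the integral becomes 7·∫ √u du = 7·(2/3)u^(3/2).
Substituting back, u = 2*r**2 + 4*r + 5.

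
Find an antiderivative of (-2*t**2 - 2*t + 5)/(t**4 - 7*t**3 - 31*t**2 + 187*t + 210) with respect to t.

-107*log(t - 7)/96 + 79*log(t - 6)/77 + 5*log(t + 1)/224 + 35*log(t + 5)/528 + C

Factor the denominator: (t - 7)*(t - 6)*(t + 1)*(t + 5).
Partial-fraction decomposition: 35/(528*(t + 5)) + 5/(224*(t + 1)) + 79/(77*(t - 6)) - 107/(96*(t - 7)).
Integrate each term: A/(t−a) contributes A·log|t−a|.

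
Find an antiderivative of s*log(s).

Use integration by parts with u = log(s), dv = s ds.
Then du = 1/s ds and v = s**2/2.

s**2*log(s)/2 - s**2/4 + C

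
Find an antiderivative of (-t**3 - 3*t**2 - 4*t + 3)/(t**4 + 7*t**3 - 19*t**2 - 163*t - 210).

-31*log(t - 5)/96 - log(t + 2)/5 + 15*log(t + 3)/32 - 227*log(t + 7)/240 + C

Factor the denominator: (t - 5)*(t + 2)*(t + 3)*(t + 7).
Partial-fraction decomposition: -227/(240*(t + 7)) + 15/(32*(t + 3)) - 1/(5*(t + 2)) - 31/(96*(t - 5)).
Integrate each term: A/(t−a) contributes A·log|t−a|.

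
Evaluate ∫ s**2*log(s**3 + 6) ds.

Let u = s**3 + 6, so du = (3*s**2) ds.
The integral becomes (1/3)·∫ log(u) du; integrate by parts with u′=log(u), dv′=du.

s**3*log(s**3 + 6)/3 - s**3/3 + 2*log(s**3 + 6) + C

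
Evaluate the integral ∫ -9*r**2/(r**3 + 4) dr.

Let u = r**3 + 4, so du = (3*r**2) dr.
Rewriting, the integral becomes -3·∫ 1/u du = -3·log(u).
Substituting back, u = r**3 + 4.

-3*log(r**3 + 4) + C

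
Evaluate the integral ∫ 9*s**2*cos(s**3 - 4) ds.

Let u = s**3 - 4, so du = (3*s**2) ds.
Rewriting, the integral becomes 3·∫ cos(u) du = 3·sin(u).
Substituting back, u = s**3 - 4.

3*sin(s**3 - 4) + C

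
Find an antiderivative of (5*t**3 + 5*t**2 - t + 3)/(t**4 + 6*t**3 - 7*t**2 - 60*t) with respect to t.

-log(t)/20 + 15*log(t - 3)/14 - 233*log(t + 4)/28 + 123*log(t + 5)/10 + C

Factor the denominator: t*(t - 3)*(t + 4)*(t + 5).
Partial-fraction decomposition: 123/(10*(t + 5)) - 233/(28*(t + 4)) + 15/(14*(t - 3)) - 1/(20*t).
Integrate each term: A/(t−a) contributes A·log|t−a|.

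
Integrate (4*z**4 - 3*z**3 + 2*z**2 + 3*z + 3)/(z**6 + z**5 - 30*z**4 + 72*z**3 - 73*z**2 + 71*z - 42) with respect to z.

273*log(z - 3)/200 - 19*log(z - 2)/15 + 9*log(z - 1)/32 - 3571*log(z + 7)/12000 - 41*log(z**2 + 1)/1000 + 37*atan(z)/500 + C

Factor the denominator: (z - 3)*(z - 2)*(z - 1)*(z + 7)*(z**2 + 1).
Partial-fraction decomposition: -(41*z - 37)/(500*(z**2 + 1)) - 3571/(12000*(z + 7)) + 9/(32*(z - 1)) - 19/(15*(z - 2)) + 273/(200*(z - 3)).
Integrate each term; A/(z−a) gives A·log|z−a|; the (Bz+D)/(z²+p²) term gives a log and an atan.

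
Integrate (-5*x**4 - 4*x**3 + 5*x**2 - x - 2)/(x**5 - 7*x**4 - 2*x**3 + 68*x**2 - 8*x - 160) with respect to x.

-167*log(x - 5)/7 + 731*log(x - 4)/36 - log(x - 2) - 113*log(x + 2)/252 - 1/(6*x + 12) + C

Factor the denominator: (x - 5)*(x - 4)*(x - 2)*(x + 2)**2.
Partial-fraction decomposition: -113/(252*(x + 2)) + 1/(6*(x + 2)**2) - 1/(x - 2) + 731/(36*(x - 4)) - 167/(7*(x - 5)).
Integrate each term; A/(x−a) gives A·log|x−a|; A/(x−a)² gives −A/(x−a).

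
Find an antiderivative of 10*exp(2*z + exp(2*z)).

5*exp(exp(2*z)) + C

Let u = exp(2*z), so du = (2*exp(2*z)) dz.
Rewriting, the integral becomes 5·∫ e^u du = 5·e^u.
Substituting back, u = exp(2*z).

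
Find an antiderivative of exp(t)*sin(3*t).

Let I denote the integral. Integrate by parts with u = sin(3*t), dv = exp(t) dt, so v = exp(t): I = exp(t)*sin(3*t) − 3·∫ exp(t)*cos(3*t) dt.
Apply parts again with u = cos(3*t), dv = exp(t) dt: ∫ exp(t)*cos(3*t) dt = exp(t)*cos(3*t) + 3·I. Substituting back brings back I: I = exp(t)*sin(3*t) - 3*exp(t)*cos(3*t) − 9·I.
Solving for I: (1 + 9)·I equals the remaining terms, so I = (1/10)·(exp(t)*sin(3*t) - 3*exp(t)*cos(3*t)).

exp(t)*sin(3*t)/10 - 3*exp(t)*cos(3*t)/10 + C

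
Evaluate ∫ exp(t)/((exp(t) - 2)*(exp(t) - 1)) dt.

Let u = e^t, du = e^t dt.
The integral becomes ∫ du/((u-1)(u-2)); decompose into partial fractions.

log(exp(t) - 2) - log(exp(t) - 1) + C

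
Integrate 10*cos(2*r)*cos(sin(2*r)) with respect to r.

5*sin(sin(2*r)) + C

Let u = sin(2*r), so du = (2*cos(2*r)) dr.
Rewriting, the integral becomes 5·∫ cos(u) du = 5·sin(u).
Substituting back, u = sin(2*r).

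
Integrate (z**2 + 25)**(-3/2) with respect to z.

Substitute z = 5·tan(θ), so dz = 5·sec(θ)^2 dθ and the radical becomes sqrt(z**2 + 25) = 5·sec(θ) by the Pythagorean identity.
Integrate the resulting trig expression in θ, then back-substitute tan(θ) = z/5, sec(θ) = sqrt(z**2 + 25)/5 (absorbing any constant into C).

z/(25*sqrt(z**2 + 25)) + C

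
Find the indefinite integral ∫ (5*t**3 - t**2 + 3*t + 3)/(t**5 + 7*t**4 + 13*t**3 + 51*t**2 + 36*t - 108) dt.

log(t - 1)/21 + 47*log(t + 2)/156 - 377*log(t + 6)/420 + 107*log(t**2 + 9)/390 + 11*atan(t/3)/195 + C

Factor the denominator: (t - 1)*(t + 2)*(t + 6)*(t**2 + 9).
Partial-fraction decomposition: (107*t + 33)/(195*(t**2 + 9)) - 377/(420*(t + 6)) + 47/(156*(t + 2)) + 1/(21*(t - 1)).
Integrate each term; A/(t−a) gives A·log|t−a|; the (Bt+D)/(t²+p²) term gives a log and an atan.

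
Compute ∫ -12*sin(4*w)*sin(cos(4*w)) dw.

-3*cos(cos(4*w)) + C

Let u = cos(4*w), so du = (-4*sin(4*w)) dw.
Rewriting, the integral becomes 3·∫ sin(u) du = 3·-cos(u).
Substituting back, u = cos(4*w).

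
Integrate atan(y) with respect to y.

y*atan(y) - log(y**2 + 1)/2 + C

Use integration by parts with u = arctan(y), dv = dy.
Then du = 1/(y**2 + 1) dy.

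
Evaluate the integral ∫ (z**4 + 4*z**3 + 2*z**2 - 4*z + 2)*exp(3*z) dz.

(27*z**4 + 72*z**3 - 18*z**2 - 96*z + 86)*exp(3*z)/81 + C

Use integration by parts with u = z**4 + 4*z**3 + 2*z**2 - 4*z + 2, dv = exp(3*z) dz, so v = exp(3*z)/3.
Apply parts 4 times (tabular method): alternate signs, differentiate u down to 0, integrate dv up.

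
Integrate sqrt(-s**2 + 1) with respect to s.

s*sqrt(-s**2 + 1)/2 + asin(s)/2 + C

Substitute s = sin(θ), so ds = cos(θ) dθ and the radical becomes sqrt(-s**2 + 1) = cos(θ) by the Pythagorean identity.
Integrate the resulting trig expression in θ, then back-substitute θ = asin(s), sin(θ) = s, cos(θ) = sqrt(-s**2 + 1) (absorbing any constant into C).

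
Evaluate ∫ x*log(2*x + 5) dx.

x**2*log(2*x + 5)/2 - x**2/4 + 5*x/4 - 25*log(2*x + 5)/8 + C

Use integration by parts with u = log(2*x + 5), dv = x dx.
Then du = 2/(2*x + 5) dx and v = x**2/2.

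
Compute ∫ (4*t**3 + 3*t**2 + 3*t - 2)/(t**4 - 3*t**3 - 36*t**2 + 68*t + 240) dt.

Factor the denominator: (t - 6)*(t - 4)*(t + 2)*(t + 5).
Partial-fraction decomposition: 442/(297*(t + 5)) - 7/(36*(t + 2)) - 157/(54*(t - 4)) + 247/(44*(t - 6)).
Integrate each term: A/(t−a) contributes A·log|t−a|.

247*log(t - 6)/44 - 157*log(t - 4)/54 - 7*log(t + 2)/36 + 442*log(t + 5)/297 + C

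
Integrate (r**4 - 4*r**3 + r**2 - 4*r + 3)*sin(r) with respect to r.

-r**4*cos(r) + 4*r**3*sin(r) + 4*r**3*cos(r) - 12*r**2*sin(r) + 11*r**2*cos(r) - 22*r*sin(r) - 20*r*cos(r) + 20*sin(r) - 25*cos(r) + C

Use integration by parts with u = r**4 - 4*r**3 + r**2 - 4*r + 3, dv = sin(r) dr, so v = -cos(r).
Apply parts 4 times (tabular method): alternate signs, differentiate u down to 0, integrate dv up.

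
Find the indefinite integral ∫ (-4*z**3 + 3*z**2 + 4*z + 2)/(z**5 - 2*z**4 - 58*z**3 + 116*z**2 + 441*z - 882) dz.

-239*log(z - 7)/560 + 67*log(z - 3)/240 - 2*log(z - 2)/45 - 5*log(z + 3)/48 + 1493*log(z + 7)/5040 + C

Factor the denominator: (z - 7)*(z - 3)*(z - 2)*(z + 3)*(z + 7).
Partial-fraction decomposition: 1493/(5040*(z + 7)) - 5/(48*(z + 3)) - 2/(45*(z - 2)) + 67/(240*(z - 3)) - 239/(560*(z - 7)).
Integrate each term: A/(z−a) contributes A·log|z−a|.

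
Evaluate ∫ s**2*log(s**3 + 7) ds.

s**3*log(s**3 + 7)/3 - s**3/3 + 7*log(s**3 + 7)/3 + C

Let u = s**3 + 7, so du = (3*s**2) ds.
The integral becomes (1/3)·∫ log(u) du; integrate by parts with u′=log(u), dv′=du.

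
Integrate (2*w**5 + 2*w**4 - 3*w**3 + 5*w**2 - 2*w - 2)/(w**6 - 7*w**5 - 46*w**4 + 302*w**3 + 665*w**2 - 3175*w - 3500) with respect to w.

2351*log(w - 7)/264 - 179047*log(w - 5)/24300 - log(w + 1)/432 - 1258*log(w + 4)/2673 + 1123*log(w + 5)/1200 + 3619/(540*w - 2700) + C

Factor the denominator: (w - 7)*(w - 5)**2*(w + 1)*(w + 4)*(w + 5).
Partial-fraction decomposition: 1123/(1200*(w + 5)) - 1258/(2673*(w + 4)) - 1/(432*(w + 1)) - 179047/(24300*(w - 5)) - 3619/(540*(w - 5)**2) + 2351/(264*(w - 7)).
Integrate each term; A/(w−a) gives A·log|w−a|; A/(w−a)² gives −A/(w−a).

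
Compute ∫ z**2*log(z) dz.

Use integration by parts with u = log(z), dv = z**2 dz.
Then du = 1/z dz and v = z**3/3.

z**3*log(z)/3 - z**3/9 + C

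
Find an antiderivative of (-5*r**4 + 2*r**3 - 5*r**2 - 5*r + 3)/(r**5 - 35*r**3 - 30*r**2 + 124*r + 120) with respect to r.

-6255*log(r - 6)/2464 + 13*log(r - 2)/48 - log(r + 1)/21 + 103*log(r + 2)/96 - 124*log(r + 5)/33 + C

Factor the denominator: (r - 6)*(r - 2)*(r + 1)*(r + 2)*(r + 5).
Partial-fraction decomposition: -124/(33*(r + 5)) + 103/(96*(r + 2)) - 1/(21*(r + 1)) + 13/(48*(r - 2)) - 6255/(2464*(r - 6)).
Integrate each term: A/(r−a) contributes A·log|r−a|.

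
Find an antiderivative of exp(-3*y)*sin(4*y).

-3*exp(-3*y)*sin(4*y)/25 - 4*exp(-3*y)*cos(4*y)/25 + C

Let I denote the integral. Integrate by parts with u = sin(4*y), dv = exp(-3*y) dy, so v = -exp(-3*y)/3: I = -exp(-3*y)*sin(4*y)/3 + (4/3)·∫ exp(-3*y)*cos(4*y) dy.
Apply parts again with u = cos(4*y), dv = exp(-3*y) dy: ∫ exp(-3*y)*cos(4*y) dy = -exp(-3*y)*cos(4*y)/3 − (4/3)·I. Substituting back brings back I: I = -exp(-3*y)*sin(4*y)/3 - 4*exp(-3*y)*cos(4*y)/9 − (16/9)·I.
Solving for I: (1 + 16/9)·I equals the remaining terms, so I = (9/25)·(-exp(-3*y)*sin(4*y)/3 - 4*exp(-3*y)*cos(4*y)/9).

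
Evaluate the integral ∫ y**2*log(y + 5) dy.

Use integration by parts with u = log(y + 5), dv = y**2 dy.
Then du = 1/(y + 5) dy and v = y**3/3.

y**3*log(y + 5)/3 - y**3/9 + 5*y**2/6 - 25*y/3 + 125*log(y + 5)/3 + C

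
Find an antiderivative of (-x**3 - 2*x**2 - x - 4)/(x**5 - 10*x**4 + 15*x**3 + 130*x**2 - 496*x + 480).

Factor the denominator: (x - 5)*(x - 4)*(x - 3)*(x - 2)*(x + 4).
Partial-fraction decomposition: 2/(189*(x + 4)) + 11/(18*(x - 2)) - 26/(7*(x - 3)) + 13/(2*(x - 4)) - 92/(27*(x - 5)).
Integrate each term: A/(x−a) contributes A·log|x−a|.

-92*log(x - 5)/27 + 13*log(x - 4)/2 - 26*log(x - 3)/7 + 11*log(x - 2)/18 + 2*log(x + 4)/189 + C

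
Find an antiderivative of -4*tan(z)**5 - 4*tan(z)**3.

-tan(z)**4 + C

Let u = tan(z), so du = (tan(z)**2 + 1) dz.
Rewriting, the integral becomes -4·∫ u^3 du = -4·u^4/4.
Substituting back, u = tan(z).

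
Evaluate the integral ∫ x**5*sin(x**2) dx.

Let u = x², du = 2x dx; rewrite as (1/2)∫ u^2·sin(1u) du.
Now integrate by parts 2 times.

-x**4*cos(x**2)/2 + x**2*sin(x**2) + cos(x**2) + C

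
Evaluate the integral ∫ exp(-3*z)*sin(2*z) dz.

-3*exp(-3*z)*sin(2*z)/13 - 2*exp(-3*z)*cos(2*z)/13 + C

Let I denote the integral. Integrate by parts with u = sin(2*z), dv = exp(-3*z) dz, so v = -exp(-3*z)/3: I = -exp(-3*z)*sin(2*z)/3 + (2/3)·∫ exp(-3*z)*cos(2*z) dz.
Apply parts again with u = cos(2*z), dv = exp(-3*z) dz: ∫ exp(-3*z)*cos(2*z) dz = -exp(-3*z)*cos(2*z)/3 − (2/3)·I. Substituting back brings back I: I = -exp(-3*z)*sin(2*z)/3 - 2*exp(-3*z)*cos(2*z)/9 − (4/9)·I.
Solving for I: (1 + 4/9)·I equals the remaining terms, so I = (9/13)·(-exp(-3*z)*sin(2*z)/3 - 2*exp(-3*z)*cos(2*z)/9).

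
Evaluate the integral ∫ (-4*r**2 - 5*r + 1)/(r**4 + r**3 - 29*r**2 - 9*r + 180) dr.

Factor the denominator: (r - 4)*(r - 3)*(r + 3)*(r + 5).
Partial-fraction decomposition: 37/(72*(r + 5)) - 5/(21*(r + 3)) + 25/(24*(r - 3)) - 83/(63*(r - 4)).
Integrate each term: A/(r−a) contributes A·log|r−a|.

-83*log(r - 4)/63 + 25*log(r - 3)/24 - 5*log(r + 3)/21 + 37*log(r + 5)/72 + C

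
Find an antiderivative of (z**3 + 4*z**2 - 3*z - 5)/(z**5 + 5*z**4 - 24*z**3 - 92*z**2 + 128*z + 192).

111*log(z - 4)/800 - 13*log(z - 2)/288 + log(z + 1)/225 - 7*log(z + 4)/288 - 59*log(z + 6)/800 + C

Factor the denominator: (z - 4)*(z - 2)*(z + 1)*(z + 4)*(z + 6).
Partial-fraction decomposition: -59/(800*(z + 6)) - 7/(288*(z + 4)) + 1/(225*(z + 1)) - 13/(288*(z - 2)) + 111/(800*(z - 4)).
Integrate each term: A/(z−a) contributes A·log|z−a|.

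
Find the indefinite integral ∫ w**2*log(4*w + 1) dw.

w**3*log(4*w + 1)/3 - w**3/9 + w**2/24 - w/48 + log(4*w + 1)/192 + C

Use integration by parts with u = log(4*w + 1), dv = w**2 dw.
Then du = 4/(4*w + 1) dw and v = w**3/3.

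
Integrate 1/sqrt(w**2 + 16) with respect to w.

log(w + sqrt(w**2 + 16)) + C

Substitute w = 4·tan(θ), so dw = 4·sec(θ)^2 dθ and the radical becomes sqrt(w**2 + 16) = 4·sec(θ) by the Pythagorean identity.
Integrate the resulting trig expression in θ, then back-substitute tan(θ) = w/4, sec(θ) = sqrt(w**2 + 16)/4 (absorbing any constant into C).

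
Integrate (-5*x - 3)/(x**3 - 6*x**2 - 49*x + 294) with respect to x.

Factor the denominator: (x - 7)*(x - 6)*(x + 7).
Partial-fraction decomposition: 16/(91*(x + 7)) + 33/(13*(x - 6)) - 19/(7*(x - 7)).
Integrate each term: A/(x−a) contributes A·log|x−a|.

-19*log(x - 7)/7 + 33*log(x - 6)/13 + 16*log(x + 7)/91 + C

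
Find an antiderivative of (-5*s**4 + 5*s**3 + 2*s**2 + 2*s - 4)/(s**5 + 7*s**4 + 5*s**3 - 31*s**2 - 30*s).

Factor the denominator: s*(s - 2)*(s + 1)*(s + 3)*(s + 5).
Partial-fraction decomposition: -1857/(140*(s + 5)) + 133/(15*(s + 3)) - 7/(12*(s + 1)) - 16/(105*(s - 2)) + 2/(15*s).
Integrate each term: A/(s−a) contributes A·log|s−a|.

2*log(s)/15 - 16*log(s - 2)/105 - 7*log(s + 1)/12 + 133*log(s + 3)/15 - 1857*log(s + 5)/140 + C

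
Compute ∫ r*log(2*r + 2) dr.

r**2*log(2*r + 2)/2 - r**2/4 + r/2 - log(r + 1)/2 + C

Use integration by parts with u = log(2*r + 2), dv = r dr.
Then du = 2/(2*r + 2) dr and v = r**2/2.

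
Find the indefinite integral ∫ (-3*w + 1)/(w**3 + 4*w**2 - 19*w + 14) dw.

-5*log(w - 2)/9 + log(w - 1)/4 + 11*log(w + 7)/36 + C

Factor the denominator: (w - 2)*(w - 1)*(w + 7).
Partial-fraction decomposition: 11/(36*(w + 7)) + 1/(4*(w - 1)) - 5/(9*(w - 2)).
Integrate each term: A/(w−a) contributes A·log|w−a|.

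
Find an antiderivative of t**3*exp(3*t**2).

Let u = t², du = 2t dt; rewrite as (1/2)∫ u^1·exp(3u) du.
Now integrate by parts 1 time.

(3*t**2 - 1)*exp(3*t**2)/18 + C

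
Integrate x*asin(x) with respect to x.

x**2*asin(x)/2 + x*sqrt(-x**2 + 1)/4 - asin(x)/4 + C

Use integration by parts with u = arcsin(x), dv = x dx.
Then du = 1/sqrt(-x**2 + 1) dx.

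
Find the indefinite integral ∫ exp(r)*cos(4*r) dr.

4*exp(r)*sin(4*r)/17 + exp(r)*cos(4*r)/17 + C

Let I denote the integral. Integrate by parts with u = cos(4*r), dv = exp(r) dr, so v = exp(r): I = exp(r)*cos(4*r) + 4·∫ exp(r)*sin(4*r) dr.
Apply parts again with u = sin(4*r), dv = exp(r) dr: ∫ exp(r)*sin(4*r) dr = exp(r)*sin(4*r) − 4·I. Substituting back brings back I: I = 4*exp(r)*sin(4*r) + exp(r)*cos(4*r) − 16·I.
Solving for I: (1 + 16)·I equals the remaining terms, so I = (1/17)·(4*exp(r)*sin(4*r) + exp(r)*cos(4*r)).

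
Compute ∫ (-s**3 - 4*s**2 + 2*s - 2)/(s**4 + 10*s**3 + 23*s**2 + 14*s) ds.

-log(s)/7 + 7*log(s + 1)/6 - 7*log(s + 2)/5 - 131*log(s + 7)/210 + C

Factor the denominator: s*(s + 1)*(s + 2)*(s + 7).
Partial-fraction decomposition: -131/(210*(s + 7)) - 7/(5*(s + 2)) + 7/(6*(s + 1)) - 1/(7*s).
Integrate each term: A/(s−a) contributes A·log|s−a|.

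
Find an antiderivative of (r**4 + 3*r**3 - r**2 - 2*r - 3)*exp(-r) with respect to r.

Use integration by parts with u = r**4 + 3*r**3 - r**2 - 2*r - 3, dv = exp(-r) dr, so v = -exp(-r).
Apply parts 4 times (tabular method): alternate signs, differentiate u down to 0, integrate dv up.

(-r**4 - 7*r**3 - 20*r**2 - 38*r - 35)*exp(-r) + C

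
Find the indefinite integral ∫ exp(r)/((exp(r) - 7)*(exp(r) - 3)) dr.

Let u = e^r, du = e^r dr.
The integral becomes ∫ du/((u-3)(u-7)); decompose into partial fractions.

log(exp(r) - 7)/4 - log(exp(r) - 3)/4 + C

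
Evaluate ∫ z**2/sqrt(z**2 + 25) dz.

z*sqrt(z**2 + 25)/2 - 25*log(z + sqrt(z**2 + 25))/2 + C

Substitute z = 5·tan(θ), so dz = 5·sec(θ)^2 dθ and the radical becomes sqrt(z**2 + 25) = 5·sec(θ) by the Pythagorean identity.
Integrate the resulting trig expression in θ, then back-substitute tan(θ) = z/5, sec(θ) = sqrt(z**2 + 25)/5 (absorbing any constant into C).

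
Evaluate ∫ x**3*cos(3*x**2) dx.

Let u = x², du = 2x dx; rewrite as (1/2)∫ u^1·cos(3u) du.
Now integrate by parts 1 time.

x**2*sin(3*x**2)/6 + cos(3*x**2)/18 + C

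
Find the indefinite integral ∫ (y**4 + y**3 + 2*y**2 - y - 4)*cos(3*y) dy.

y**4*sin(3*y)/3 + y**3*sin(3*y)/3 + 4*y**3*cos(3*y)/9 + 2*y**2*sin(3*y)/9 + y**2*cos(3*y)/3 - 5*y*sin(3*y)/9 + 4*y*cos(3*y)/27 - 112*sin(3*y)/81 - 5*cos(3*y)/27 + C

Use integration by parts with u = y**4 + y**3 + 2*y**2 - y - 4, dv = cos(3*y) dy, so v = sin(3*y)/3.
Apply parts 4 times (tabular method): alternate signs, differentiate u down to 0, integrate dv up.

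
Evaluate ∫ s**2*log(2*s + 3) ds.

s**3*log(2*s + 3)/3 - s**3/9 + s**2/4 - 3*s/4 + 9*log(2*s + 3)/8 + C

Use integration by parts with u = log(2*s + 3), dv = s**2 ds.
Then du = 2/(2*s + 3) ds and v = s**3/3.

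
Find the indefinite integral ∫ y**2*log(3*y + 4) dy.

y**3*log(3*y + 4)/3 - y**3/9 + 2*y**2/9 - 16*y/27 + 64*log(3*y + 4)/81 + C

Use integration by parts with u = log(3*y + 4), dv = y**2 dy.
Then du = 3/(3*y + 4) dy and v = y**3/3.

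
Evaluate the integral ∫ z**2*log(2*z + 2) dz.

z**3*log(2*z + 2)/3 - z**3/9 + z**2/6 - z/3 + log(z + 1)/3 + C

Use integration by parts with u = log(2*z + 2), dv = z**2 dz.
Then du = 2/(2*z + 2) dz and v = z**3/3.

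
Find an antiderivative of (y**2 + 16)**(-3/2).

Substitute y = 4·tan(θ), so dy = 4·sec(θ)^2 dθ and the radical becomes sqrt(y**2 + 16) = 4·sec(θ) by the Pythagorean identity.
Integrate the resulting trig expression in θ, then back-substitute tan(θ) = y/4, sec(θ) = sqrt(y**2 + 16)/4 (absorbing any constant into C).

y/(16*sqrt(y**2 + 16)) + C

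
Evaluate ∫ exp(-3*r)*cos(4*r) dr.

Let I denote the integral. Integrate by parts with u = cos(4*r), dv = exp(-3*r) dr, so v = -exp(-3*r)/3: I = -exp(-3*r)*cos(4*r)/3 − (4/3)·∫ exp(-3*r)*sin(4*r) dr.
Apply parts again with u = sin(4*r), dv = exp(-3*r) dr: ∫ exp(-3*r)*sin(4*r) dr = -exp(-3*r)*sin(4*r)/3 + (4/3)·I. Substituting back brings back I: I = 4*exp(-3*r)*sin(4*r)/9 - exp(-3*r)*cos(4*r)/3 − (16/9)·I.
Solving for I: (1 + 16/9)·I equals the remaining terms, so I = (9/25)·(4*exp(-3*r)*sin(4*r)/9 - exp(-3*r)*cos(4*r)/3).

4*exp(-3*r)*sin(4*r)/25 - 3*exp(-3*r)*cos(4*r)/25 + C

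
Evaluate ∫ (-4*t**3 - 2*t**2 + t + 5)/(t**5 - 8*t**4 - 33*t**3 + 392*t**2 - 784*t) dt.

-5*log(t)/784 - 81*log(t - 7)/49 + 3005*log(t - 4)/1936 + 636*log(t + 7)/5929 - 93/(44*t - 176) + C

Factor the denominator: t*(t - 7)*(t - 4)**2*(t + 7).
Partial-fraction decomposition: 636/(5929*(t + 7)) + 3005/(1936*(t - 4)) + 93/(44*(t - 4)**2) - 81/(49*(t - 7)) - 5/(784*t).
Integrate each term; A/(t−a) gives A·log|t−a|; A/(t−a)² gives −A/(t−a).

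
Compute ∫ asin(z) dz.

z*asin(z) + sqrt(-z**2 + 1) + C

Use integration by parts with u = arcsin(z), dv = dz.
Then du = 1/sqrt(-z**2 + 1) dz.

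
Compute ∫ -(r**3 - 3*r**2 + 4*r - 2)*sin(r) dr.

Use integration by parts with u = r**3 - 3*r**2 + 4*r - 2, dv = -sin(r) dr, so v = cos(r).
Apply parts 3 times (tabular method): alternate signs, differentiate u down to 0, integrate dv up.

r**3*cos(r) - 3*r**2*sin(r) - 3*r**2*cos(r) + 6*r*sin(r) - 2*r*cos(r) + 2*sin(r) + 4*cos(r) + C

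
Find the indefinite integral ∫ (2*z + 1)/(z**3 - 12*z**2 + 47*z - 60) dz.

Factor the denominator: (z - 5)*(z - 4)*(z - 3).
Partial-fraction decomposition: 7/(2*(z - 3)) - 9/(z - 4) + 11/(2*(z - 5)).
Integrate each term: A/(z−a) contributes A·log|z−a|.

11*log(z - 5)/2 - 9*log(z - 4) + 7*log(z - 3)/2 + C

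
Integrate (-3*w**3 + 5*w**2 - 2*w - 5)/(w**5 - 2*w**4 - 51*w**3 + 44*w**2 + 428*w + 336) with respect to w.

Factor the denominator: (w - 7)*(w - 4)*(w + 1)*(w + 2)*(w + 6).
Partial-fraction decomposition: 167/(520*(w + 6)) - 43/(216*(w + 2)) + 1/(40*(w + 1)) + 5/(36*(w - 4)) - 803/(2808*(w - 7)).
Integrate each term: A/(w−a) contributes A·log|w−a|.

-803*log(w - 7)/2808 + 5*log(w - 4)/36 + log(w + 1)/40 - 43*log(w + 2)/216 + 167*log(w + 6)/520 + C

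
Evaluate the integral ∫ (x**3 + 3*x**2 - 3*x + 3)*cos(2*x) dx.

x**3*sin(2*x)/2 + 3*x**2*sin(2*x)/2 + 3*x**2*cos(2*x)/4 - 9*x*sin(2*x)/4 + 3*x*cos(2*x)/2 + 3*sin(2*x)/4 - 9*cos(2*x)/8 + C

Use integration by parts with u = x**3 + 3*x**2 - 3*x + 3, dv = cos(2*x) dx, so v = sin(2*x)/2.
Apply parts 3 times (tabular method): alternate signs, differentiate u down to 0, integrate dv up.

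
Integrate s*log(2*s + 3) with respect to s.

s**2*log(2*s + 3)/2 - s**2/4 + 3*s/4 - 9*log(2*s + 3)/8 + C

Use integration by parts with u = log(2*s + 3), dv = s ds.
Then du = 2/(2*s + 3) ds and v = s**2/2.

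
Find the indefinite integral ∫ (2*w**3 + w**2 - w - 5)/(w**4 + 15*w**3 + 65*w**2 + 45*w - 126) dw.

-3*log(w - 1)/224 + 47*log(w + 3)/48 - 395*log(w + 6)/21 + 635*log(w + 7)/32 + C

Factor the denominator: (w - 1)*(w + 3)*(w + 6)*(w + 7).
Partial-fraction decomposition: 635/(32*(w + 7)) - 395/(21*(w + 6)) + 47/(48*(w + 3)) - 3/(224*(w - 1)).
Integrate each term: A/(w−a) contributes A·log|w−a|.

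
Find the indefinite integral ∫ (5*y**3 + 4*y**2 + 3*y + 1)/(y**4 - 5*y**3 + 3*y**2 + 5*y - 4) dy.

Factor the denominator: (y - 4)*(y - 1)**2*(y + 1).
Partial-fraction decomposition: 3/(20*(y + 1)) - 143/(36*(y - 1)) - 13/(6*(y - 1)**2) + 397/(45*(y - 4)).
Integrate each term; A/(y−a) gives A·log|y−a|; A/(y−a)² gives −A/(y−a).

397*log(y - 4)/45 - 143*log(y - 1)/36 + 3*log(y + 1)/20 + 13/(6*y - 6) + C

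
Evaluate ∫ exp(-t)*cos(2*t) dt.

Let I denote the integral. Integrate by parts with u = cos(2*t), dv = exp(-t) dt, so v = -exp(-t): I = -exp(-t)*cos(2*t) − 2·∫ exp(-t)*sin(2*t) dt.
Apply parts again with u = sin(2*t), dv = exp(-t) dt: ∫ exp(-t)*sin(2*t) dt = -exp(-t)*sin(2*t) + 2·I. Substituting back brings back I: I = 2*exp(-t)*sin(2*t) - exp(-t)*cos(2*t) − 4·I.
Solving for I: (1 + 4)·I equals the remaining terms, so I = (1/5)·(2*exp(-t)*sin(2*t) - exp(-t)*cos(2*t)).

2*exp(-t)*sin(2*t)/5 - exp(-t)*cos(2*t)/5 + C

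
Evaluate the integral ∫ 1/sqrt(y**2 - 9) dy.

log(y + sqrt(y**2 - 9)) + C

Substitute y = 3·sec(θ), so dy = 3·sec(θ)*tan(θ) dθ and the radical becomes sqrt(y**2 - 9) = 3·tan(θ) by the Pythagorean identity.
Integrate the resulting trig expression in θ, then back-substitute sec(θ) = y/3, tan(θ) = sqrt(y**2 - 9)/3 (absorbing any constant into C).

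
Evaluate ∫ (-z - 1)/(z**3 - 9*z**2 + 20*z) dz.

Factor the denominator: z*(z - 5)*(z - 4).
Partial-fraction decomposition: 5/(4*(z - 4)) - 6/(5*(z - 5)) - 1/(20*z).
Integrate each term: A/(z−a) contributes A·log|z−a|.

-log(z)/20 - 6*log(z - 5)/5 + 5*log(z - 4)/4 + C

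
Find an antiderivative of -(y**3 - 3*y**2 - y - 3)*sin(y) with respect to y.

y**3*cos(y) - 3*y**2*sin(y) - 3*y**2*cos(y) + 6*y*sin(y) - 7*y*cos(y) + 7*sin(y) + 3*cos(y) + C

Use integration by parts with u = y**3 - 3*y**2 - y - 3, dv = -sin(y) dy, so v = cos(y).
Apply parts 3 times (tabular method): alternate signs, differentiate u down to 0, integrate dv up.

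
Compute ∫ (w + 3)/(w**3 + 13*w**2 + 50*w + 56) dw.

Factor the denominator: (w + 2)*(w + 4)*(w + 7).
Partial-fraction decomposition: -4/(15*(w + 7)) + 1/(6*(w + 4)) + 1/(10*(w + 2)).
Integrate each term: A/(w−a) contributes A·log|w−a|.

log(w + 2)/10 + log(w + 4)/6 - 4*log(w + 7)/15 + C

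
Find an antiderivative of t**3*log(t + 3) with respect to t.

Use integration by parts with u = log(t + 3), dv = t**3 dt.
Then du = 1/(t + 3) dt and v = t**4/4.

t**4*log(t + 3)/4 - t**4/16 + t**3/4 - 9*t**2/8 + 27*t/4 - 81*log(t + 3)/4 + C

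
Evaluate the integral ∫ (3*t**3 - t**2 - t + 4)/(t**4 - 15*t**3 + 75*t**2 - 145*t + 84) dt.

Factor the denominator: (t - 7)*(t - 4)*(t - 3)*(t - 1).
Partial-fraction decomposition: -5/(36*(t - 1)) + 73/(8*(t - 3)) - 176/(9*(t - 4)) + 977/(72*(t - 7)).
Integrate each term: A/(t−a) contributes A·log|t−a|.

977*log(t - 7)/72 - 176*log(t - 4)/9 + 73*log(t - 3)/8 - 5*log(t - 1)/36 + C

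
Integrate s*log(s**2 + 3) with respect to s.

Let u = s**2 + 3, so du = (2*s) ds.
The integral becomes (1/2)·∫ log(u) du; integrate by parts with u′=log(u), dv′=du.

s**2*log(s**2 + 3)/2 - s**2/2 + 3*log(s**2 + 3)/2 + C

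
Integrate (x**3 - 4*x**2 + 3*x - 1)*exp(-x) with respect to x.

Use integration by parts with u = x**3 - 4*x**2 + 3*x - 1, dv = exp(-x) dx, so v = -exp(-x).
Apply parts 3 times (tabular method): alternate signs, differentiate u down to 0, integrate dv up.

(-x**3 + x**2 - x)*exp(-x) + C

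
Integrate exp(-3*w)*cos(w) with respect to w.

exp(-3*w)*sin(w)/10 - 3*exp(-3*w)*cos(w)/10 + C

Let I denote the integral. Integrate by parts with u = cos(w), dv = exp(-3*w) dw, so v = -exp(-3*w)/3: I = -exp(-3*w)*cos(w)/3 − (1/3)·∫ exp(-3*w)*sin(w) dw.
Apply parts again with u = sin(w), dv = exp(-3*w) dw: ∫ exp(-3*w)*sin(w) dw = -exp(-3*w)*sin(w)/3 + (1/3)·I. Substituting back brings back I: I = exp(-3*w)*sin(w)/9 - exp(-3*w)*cos(w)/3 − (1/9)·I.
Solving for I: (1 + 1/9)·I equals the remaining terms, so I = (9/10)·(exp(-3*w)*sin(w)/9 - exp(-3*w)*cos(w)/3).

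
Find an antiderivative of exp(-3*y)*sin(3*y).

-exp(-3*y)*sin(3*y)/6 - exp(-3*y)*cos(3*y)/6 + C

Let I denote the integral. Integrate by parts with u = sin(3*y), dv = exp(-3*y) dy, so v = -exp(-3*y)/3: I = -exp(-3*y)*sin(3*y)/3 + ∫ exp(-3*y)*cos(3*y) dy.
Apply parts again with u = cos(3*y), dv = exp(-3*y) dy: ∫ exp(-3*y)*cos(3*y) dy = -exp(-3*y)*cos(3*y)/3 − I. Substituting back brings back I: I = -exp(-3*y)*sin(3*y)/3 - exp(-3*y)*cos(3*y)/3 − I.
Solving for I: (1 + 1)·I equals the remaining terms, so I = (1/2)·(-exp(-3*y)*sin(3*y)/3 - exp(-3*y)*cos(3*y)/3).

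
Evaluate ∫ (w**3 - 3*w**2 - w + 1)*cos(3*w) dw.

w**3*sin(3*w)/3 - w**2*sin(3*w) + w**2*cos(3*w)/3 - 5*w*sin(3*w)/9 - 2*w*cos(3*w)/3 + 5*sin(3*w)/9 - 5*cos(3*w)/27 + C

Use integration by parts with u = w**3 - 3*w**2 - w + 1, dv = cos(3*w) dw, so v = sin(3*w)/3.
Apply parts 3 times (tabular method): alternate signs, differentiate u down to 0, integrate dv up.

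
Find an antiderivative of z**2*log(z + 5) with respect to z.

z**3*log(z + 5)/3 - z**3/9 + 5*z**2/6 - 25*z/3 + 125*log(z + 5)/3 + C

Use integration by parts with u = log(z + 5), dv = z**2 dz.
Then du = 1/(z + 5) dz and v = z**3/3.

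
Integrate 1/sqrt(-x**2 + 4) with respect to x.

asin(x/2) + C

Substitute x = 2·sin(θ), so dx = 2·cos(θ) dθ and the radical becomes sqrt(-x**2 + 4) = 2·cos(θ) by the Pythagorean identity.
Integrate the resulting trig expression in θ, then back-substitute θ = asin(x/2), sin(θ) = x/2, cos(θ) = sqrt(-x**2 + 4)/2 (absorbing any constant into C).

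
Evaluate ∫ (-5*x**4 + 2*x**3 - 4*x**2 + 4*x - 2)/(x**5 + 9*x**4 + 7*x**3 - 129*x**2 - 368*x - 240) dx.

Factor the denominator: (x - 4)*(x + 1)*(x + 3)*(x + 4)*(x + 5).
Partial-fraction decomposition: -3497/(72*(x + 5)) + 745/(12*(x + 4)) - 509/(28*(x + 3)) + 17/(120*(x + 1)) - 601/(1260*(x - 4)).
Integrate each term: A/(x−a) contributes A·log|x−a|.

-601*log(x - 4)/1260 + 17*log(x + 1)/120 - 509*log(x + 3)/28 + 745*log(x + 4)/12 - 3497*log(x + 5)/72 + C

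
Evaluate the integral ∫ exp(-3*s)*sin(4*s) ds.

-3*exp(-3*s)*sin(4*s)/25 - 4*exp(-3*s)*cos(4*s)/25 + C

Let I denote the integral. Integrate by parts with u = sin(4*s), dv = exp(-3*s) ds, so v = -exp(-3*s)/3: I = -exp(-3*s)*sin(4*s)/3 + (4/3)·∫ exp(-3*s)*cos(4*s) ds.
Apply parts again with u = cos(4*s), dv = exp(-3*s) ds: ∫ exp(-3*s)*cos(4*s) ds = -exp(-3*s)*cos(4*s)/3 − (4/3)·I. Substituting back brings back I: I = -exp(-3*s)*sin(4*s)/3 - 4*exp(-3*s)*cos(4*s)/9 − (16/9)·I.
Solving for I: (1 + 16/9)·I equals the remaining terms, so I = (9/25)·(-exp(-3*s)*sin(4*s)/3 - 4*exp(-3*s)*cos(4*s)/9).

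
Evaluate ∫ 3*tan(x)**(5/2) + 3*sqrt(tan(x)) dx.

2*tan(x)**(3/2) + C

Let u = tan(x), so du = (tan(x)**2 + 1) dx.
Rewriting, the integral becomes 3·∫ √u du = 3·(2/3)u^(3/2).
Substituting back, u = tan(x).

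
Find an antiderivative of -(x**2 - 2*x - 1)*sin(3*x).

Use integration by parts with u = x**2 - 2*x - 1, dv = -sin(3*x) dx, so v = cos(3*x)/3.
Apply parts 2 times (tabular method): alternate signs, differentiate u down to 0, integrate dv up.

x**2*cos(3*x)/3 - 2*x*sin(3*x)/9 - 2*x*cos(3*x)/3 + 2*sin(3*x)/9 - 11*cos(3*x)/27 + C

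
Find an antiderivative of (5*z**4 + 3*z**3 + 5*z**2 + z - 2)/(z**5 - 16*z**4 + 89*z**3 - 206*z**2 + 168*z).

Factor the denominator: z*(z - 7)*(z - 4)*(z - 3)*(z - 2).
Partial-fraction decomposition: -31/(5*(z - 2)) + 133/(3*(z - 3)) - 259/(4*(z - 4)) + 1107/(35*(z - 7)) - 1/(84*z).
Integrate each term: A/(z−a) contributes A·log|z−a|.

-log(z)/84 + 1107*log(z - 7)/35 - 259*log(z - 4)/4 + 133*log(z - 3)/3 - 31*log(z - 2)/5 + C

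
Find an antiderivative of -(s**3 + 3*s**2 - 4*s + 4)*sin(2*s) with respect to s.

s**3*cos(2*s)/2 - 3*s**2*sin(2*s)/4 + 3*s**2*cos(2*s)/2 - 3*s*sin(2*s)/2 - 11*s*cos(2*s)/4 + 11*sin(2*s)/8 + 5*cos(2*s)/4 + C

Use integration by parts with u = s**3 + 3*s**2 - 4*s + 4, dv = -sin(2*s) ds, so v = cos(2*s)/2.
Apply parts 3 times (tabular method): alternate signs, differentiate u down to 0, integrate dv up.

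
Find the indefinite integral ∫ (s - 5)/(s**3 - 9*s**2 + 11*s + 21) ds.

Factor the denominator: (s - 7)*(s - 3)*(s + 1).
Partial-fraction decomposition: -3/(16*(s + 1)) + 1/(8*(s - 3)) + 1/(16*(s - 7)).
Integrate each term: A/(s−a) contributes A·log|s−a|.

log(s - 7)/16 + log(s - 3)/8 - 3*log(s + 1)/16 + C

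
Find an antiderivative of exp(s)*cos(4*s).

Let I denote the integral. Integrate by parts with u = cos(4*s), dv = exp(s) ds, so v = exp(s): I = exp(s)*cos(4*s) + 4·∫ exp(s)*sin(4*s) ds.
Apply parts again with u = sin(4*s), dv = exp(s) ds: ∫ exp(s)*sin(4*s) ds = exp(s)*sin(4*s) − 4·I. Substituting back brings back I: I = 4*exp(s)*sin(4*s) + exp(s)*cos(4*s) − 16·I.
Solving for I: (1 + 16)·I equals the remaining terms, so I = (1/17)·(4*exp(s)*sin(4*s) + exp(s)*cos(4*s)).

4*exp(s)*sin(4*s)/17 + exp(s)*cos(4*s)/17 + C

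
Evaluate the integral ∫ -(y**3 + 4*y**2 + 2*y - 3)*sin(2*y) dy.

y**3*cos(2*y)/2 - 3*y**2*sin(2*y)/4 + 2*y**2*cos(2*y) - 2*y*sin(2*y) + y*cos(2*y)/4 - sin(2*y)/8 - 5*cos(2*y)/2 + C

Use integration by parts with u = y**3 + 4*y**2 + 2*y - 3, dv = -sin(2*y) dy, so v = cos(2*y)/2.
Apply parts 3 times (tabular method): alternate signs, differentiate u down to 0, integrate dv up.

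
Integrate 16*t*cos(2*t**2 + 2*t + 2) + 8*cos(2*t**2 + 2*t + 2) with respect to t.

4*sin(2*t**2 + 2*t + 2) + C

Let u = 2*t**2 + 2*t + 2, so du = (4*t + 2) dt.
Rewriting, the integral becomes 4·∫ cos(u) du = 4·sin(u).
Substituting back, u = 2*t**2 + 2*t + 2.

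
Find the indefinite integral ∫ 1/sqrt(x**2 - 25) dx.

log(x + sqrt(x**2 - 25)) + C

Substitute x = 5·sec(θ), so dx = 5·sec(θ)*tan(θ) dθ and the radical becomes sqrt(x**2 - 25) = 5·tan(θ) by the Pythagorean identity.
Integrate the resulting trig expression in θ, then back-substitute sec(θ) = x/5, tan(θ) = sqrt(x**2 - 25)/5 (absorbing any constant into C).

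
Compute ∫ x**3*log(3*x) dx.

Use integration by parts with u = log(3*x), dv = x**3 dx.
Then du = 1/x dx and v = x**4/4.

x**4*(log(x) + log(3))/4 - x**4/16 + C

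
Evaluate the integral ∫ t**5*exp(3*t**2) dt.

Let u = t², du = 2t dt; rewrite as (1/2)∫ u^2·exp(3u) du.
Now integrate by parts 2 times.

(9*t**4 - 6*t**2 + 2)*exp(3*t**2)/54 + C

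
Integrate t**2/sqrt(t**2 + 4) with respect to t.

t*sqrt(t**2 + 4)/2 - 2*log(t + sqrt(t**2 + 4)) + C

Substitute t = 2·tan(θ), so dt = 2·sec(θ)^2 dθ and the radical becomes sqrt(t**2 + 4) = 2·sec(θ) by the Pythagorean identity.
Integrate the resulting trig expression in θ, then back-substitute tan(θ) = t/2, sec(θ) = sqrt(t**2 + 4)/2 (absorbing any constant into C).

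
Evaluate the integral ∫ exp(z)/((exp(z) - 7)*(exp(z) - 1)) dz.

Let u = e^z, du = e^z dz.
The integral becomes ∫ du/((u-1)(u-7)); decompose into partial fractions.

log(exp(z) - 7)/6 - log(exp(z) - 1)/6 + C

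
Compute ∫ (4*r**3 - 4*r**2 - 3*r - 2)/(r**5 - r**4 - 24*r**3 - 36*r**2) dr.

Factor the denominator: r**2*(r - 6)*(r + 2)*(r + 3).
Partial-fraction decomposition: -137/(81*(r + 3)) + 11/(8*(r + 2)) + 175/(648*(r - 6)) + 5/(108*r) + 1/(18*r**2).
Integrate each term; A/(r−a) gives A·log|r−a|; A/(r−a)² gives −A/(r−a).

5*log(r)/108 + 175*log(r - 6)/648 + 11*log(r + 2)/8 - 137*log(r + 3)/81 - 1/(18*r) + C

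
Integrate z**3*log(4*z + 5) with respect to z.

z**4*log(4*z + 5)/4 - z**4/16 + 5*z**3/48 - 25*z**2/128 + 125*z/256 - 625*log(4*z + 5)/1024 + C

Use integration by parts with u = log(4*z + 5), dv = z**3 dz.
Then du = 4/(4*z + 5) dz and v = z**4/4.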